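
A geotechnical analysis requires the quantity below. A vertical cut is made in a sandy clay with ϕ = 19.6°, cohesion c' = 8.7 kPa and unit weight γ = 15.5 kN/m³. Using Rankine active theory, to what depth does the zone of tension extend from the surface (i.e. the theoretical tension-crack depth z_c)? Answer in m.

1.59 m

K_a = tan²(45° − 19.6°/2) = 0.4976; √K_a = 0.7054.
The active pressure is zero where K_a γ z = 2c√K_a, so z_c = 2c/(γ√K_a) = 2×8.7/(15.5×0.7054) = 1.591 m.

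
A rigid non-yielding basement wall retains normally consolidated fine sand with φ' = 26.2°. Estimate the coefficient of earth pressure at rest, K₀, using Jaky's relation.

0.558

K₀ = 1 − sin φ' = 1 − sin 26.2° = 0.5585.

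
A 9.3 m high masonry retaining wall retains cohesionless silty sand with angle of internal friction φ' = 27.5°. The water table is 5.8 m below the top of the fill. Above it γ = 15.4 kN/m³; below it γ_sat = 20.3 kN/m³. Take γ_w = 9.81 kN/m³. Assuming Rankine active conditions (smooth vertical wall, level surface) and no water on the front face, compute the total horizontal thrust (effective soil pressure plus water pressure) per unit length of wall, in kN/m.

294 kN/m

K_a = tan²(45° − φ/2) = 0.3682.
γ' = 20.3 − 9.81 = 10.49 kN/m³. Depth below WT = 3.5 m.
σ'_h at WT = K_a γ d_w = 32.89 kPa; at base = 32.89 + K_a γ' × 3.5 = 46.41 kPa.
P₁ (0–5.8 m) = ½×32.89×5.8 = 95.38. P₂ (5.8–9.3 m) = ½(32.89+46.41)×3.5 = 138.8.
P_w = ½ γ_w h₂² = 0.5×9.81×3.5² = 60.09. Total = 95.38+138.8+60.09 = 294.2 kN/m.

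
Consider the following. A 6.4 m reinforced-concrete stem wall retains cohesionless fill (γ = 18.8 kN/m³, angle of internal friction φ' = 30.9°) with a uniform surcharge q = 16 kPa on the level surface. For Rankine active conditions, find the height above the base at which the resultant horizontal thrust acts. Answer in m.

2.36 m

K_a = 0.3214.
Triangular part P₁ = ½K_aγH² = 123.7 at H/3 = 2.133 m; rectangular part P₂ = K_a q H = 32.91 at H/2 = 3.200 m.
ȳ = (P₁·2.133 + P₂·3.200)/(P₁+P₂) = 2.357 m.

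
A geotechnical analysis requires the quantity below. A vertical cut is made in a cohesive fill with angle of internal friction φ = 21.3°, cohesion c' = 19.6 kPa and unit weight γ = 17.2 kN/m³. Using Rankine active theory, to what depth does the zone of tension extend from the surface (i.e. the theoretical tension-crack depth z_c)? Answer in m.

3.33 m

K_a = tan²(45° − 21.3°/2) = 0.4671; √K_a = 0.6834.
The active pressure is zero where K_a γ z = 2c√K_a, so z_c = 2c/(γ√K_a) = 2×19.6/(17.2×0.6834) = 3.335 m.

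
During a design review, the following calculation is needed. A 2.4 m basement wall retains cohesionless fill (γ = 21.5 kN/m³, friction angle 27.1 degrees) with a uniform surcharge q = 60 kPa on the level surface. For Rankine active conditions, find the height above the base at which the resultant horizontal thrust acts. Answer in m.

K_a = 0.3741.
Triangular part P₁ = ½K_aγH² = 23.16 at H/3 = 0.8000 m; rectangular part P₂ = K_a q H = 53.86 at H/2 = 1.200 m.
ȳ = (P₁·0.8000 + P₂·1.200)/(P₁+P₂) = 1.080 m.

1.08 m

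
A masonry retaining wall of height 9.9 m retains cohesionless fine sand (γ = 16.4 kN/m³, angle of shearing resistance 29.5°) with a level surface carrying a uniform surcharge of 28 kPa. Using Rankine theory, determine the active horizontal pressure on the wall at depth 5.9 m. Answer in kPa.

42.4 kPa

K_a = (1 − sin φ)/(1 + sin φ) = 0.3401.
σ_v = γz + q = 16.4 × 5.9 + 28 = 124.8 kPa.
σ_h = K_a σ_v = 0.3401 × 124.8 = 42.43 kPa.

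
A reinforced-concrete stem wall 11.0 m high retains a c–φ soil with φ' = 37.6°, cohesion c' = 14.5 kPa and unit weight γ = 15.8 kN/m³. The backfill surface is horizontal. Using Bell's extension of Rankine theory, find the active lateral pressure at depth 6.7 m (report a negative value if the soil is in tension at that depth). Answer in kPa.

K_a = (1 − sin φ)/(1 + sin φ) = 0.2421.
σ_a = K_a γ z − 2c√K_a = 0.2421×15.8×6.7 − 2×14.5×0.4921 = 11.36 kPa.

11.4 kPa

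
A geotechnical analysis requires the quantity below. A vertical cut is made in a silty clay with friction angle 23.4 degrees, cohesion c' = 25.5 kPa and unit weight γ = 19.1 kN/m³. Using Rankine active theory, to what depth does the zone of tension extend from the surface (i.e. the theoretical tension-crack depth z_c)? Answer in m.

4.06 m

K_a = tan²(45° − 23.4°/2) = 0.4315; √K_a = 0.6569.
The active pressure is zero where K_a γ z = 2c√K_a, so z_c = 2c/(γ√K_a) = 2×25.5/(19.1×0.6569) = 4.065 m.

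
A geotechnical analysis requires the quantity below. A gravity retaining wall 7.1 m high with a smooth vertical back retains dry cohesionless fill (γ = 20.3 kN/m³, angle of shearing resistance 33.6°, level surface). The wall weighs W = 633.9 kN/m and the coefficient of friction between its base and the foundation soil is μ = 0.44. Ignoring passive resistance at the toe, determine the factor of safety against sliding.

1.90

K_a = tan²(45° − 33.6°/2) = 0.2875.
P_a = ½K_aγH² = 0.5×0.2875×20.3×7.1² = 147.1 kN/m, acting at H/3 = 2.367 m above the base.
FS_sliding = μW / P_a = 0.44×633.9 / 147.1 = 1.896.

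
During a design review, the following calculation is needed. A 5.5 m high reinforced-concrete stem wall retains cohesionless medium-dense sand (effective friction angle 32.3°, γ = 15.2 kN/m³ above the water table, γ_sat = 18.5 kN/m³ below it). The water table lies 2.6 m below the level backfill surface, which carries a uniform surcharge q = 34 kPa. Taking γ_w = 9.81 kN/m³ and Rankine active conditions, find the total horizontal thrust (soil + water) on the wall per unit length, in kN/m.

K_a = tan²(45° − φ/2) = 0.3035.
γ' = 18.5 − 9.81 = 8.690 kN/m³. h₂ = H − d_w = 2.9 m.
σ'_h: at surface K_a·q = 10.32; at WT K_a(q+γd_w) = 22.31; at base K_a(q+γd_w+γ'h₂) = 29.96 kPa.
P₁ = ½(10.32+22.31)×2.6 = 42.42; P₂ = ½(22.31+29.96)×2.9 = 75.79; P_w = ½γ_w h₂² = 41.25.
Total = 42.42+75.79+41.25 = 159.5 kN/m.

159 kN/m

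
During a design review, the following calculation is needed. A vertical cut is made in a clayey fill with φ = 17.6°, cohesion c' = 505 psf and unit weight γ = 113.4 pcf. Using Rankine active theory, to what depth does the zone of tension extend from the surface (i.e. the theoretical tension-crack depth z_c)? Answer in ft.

K_a = tan²(45° − 17.6°/2) = 0.5357; √K_a = 0.7319.
The active pressure is zero where K_a γ z = 2c√K_a, so z_c = 2c/(γ√K_a) = 2×505/(113.4×0.7319) = 12.17 ft.

12.2 ft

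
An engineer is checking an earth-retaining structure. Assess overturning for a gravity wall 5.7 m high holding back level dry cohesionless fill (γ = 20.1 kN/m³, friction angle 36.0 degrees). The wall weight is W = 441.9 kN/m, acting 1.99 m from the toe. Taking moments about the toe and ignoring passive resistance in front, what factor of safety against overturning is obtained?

5.46

K_a = tan²(45° − 36.0°/2) = 0.2596.
P_a = ½K_aγH² = 0.5×0.2596×20.1×5.7² = 84.77 kN/m, acting at H/3 = 1.900 m above the base.
Overturning moment M_o = P_a × H/3 = 84.77 × 1.900 = 161.1.
Resisting moment M_r = W × 1.99 = 441.9 × 1.99 = 879.4.
FS_overturning = M_r/M_o = 879.4/161.1 = 5.460.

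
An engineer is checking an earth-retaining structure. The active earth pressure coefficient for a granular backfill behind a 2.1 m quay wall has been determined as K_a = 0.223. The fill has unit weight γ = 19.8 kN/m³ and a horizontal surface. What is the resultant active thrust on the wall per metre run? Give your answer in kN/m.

9.74 kN/m

P = ½ K_a γ H² = 0.5 × 0.223 × 19.8 × 2.1² = 9.736 kN/m.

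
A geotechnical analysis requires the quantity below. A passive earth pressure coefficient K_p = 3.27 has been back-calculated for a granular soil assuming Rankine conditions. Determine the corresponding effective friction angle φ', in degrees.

K_p = (1+sin φ)/(1−sin φ) ⇒ sin φ = (K_p − 1)/(K_p + 1) = 0.5316.
φ = arcsin(0.5316) = 32.11°.

32.1°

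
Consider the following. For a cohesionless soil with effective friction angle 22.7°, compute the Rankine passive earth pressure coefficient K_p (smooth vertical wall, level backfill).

2.26

K_p = (1 + sin φ)/(1 − sin φ) = tan²(45° + 22.7°/2) = 2.257.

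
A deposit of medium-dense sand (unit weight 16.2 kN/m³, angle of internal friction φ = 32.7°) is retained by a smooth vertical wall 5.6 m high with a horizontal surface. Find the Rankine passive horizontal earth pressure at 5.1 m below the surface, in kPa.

277 kPa

K_p = (1 + sin φ)/(1 − sin φ) = 3.350.
σ_h = K_p γ z = 3.350 × 16.2 × 5.1 = 276.8 kPa.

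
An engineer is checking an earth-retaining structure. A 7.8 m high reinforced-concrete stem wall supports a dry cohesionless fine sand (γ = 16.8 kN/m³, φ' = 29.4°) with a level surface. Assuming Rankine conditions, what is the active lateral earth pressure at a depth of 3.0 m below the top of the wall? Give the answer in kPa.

K_a = (1 − sin φ)/(1 + sin φ) = 0.3415.
σ_h = K_a γ z = 0.3415 × 16.8 × 3.0 = 17.21 kPa.

17.2 kPa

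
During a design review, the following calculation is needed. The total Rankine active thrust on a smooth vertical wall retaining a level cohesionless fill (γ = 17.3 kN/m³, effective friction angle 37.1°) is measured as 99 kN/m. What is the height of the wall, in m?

K_a = 0.2475. P_a = ½ K_a γ H² ⇒ H = √(2P_a/(K_a γ)).
H = √(2×99/(0.2475×17.3)) = 6.800 m.

6.80 m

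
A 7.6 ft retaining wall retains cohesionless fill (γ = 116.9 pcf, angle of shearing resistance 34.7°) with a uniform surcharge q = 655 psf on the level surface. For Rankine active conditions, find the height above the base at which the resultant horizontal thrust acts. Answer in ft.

3.29 ft

K_a = 0.2745.
Triangular part P₁ = ½K_aγH² = 926.6 at H/3 = 2.533 ft; rectangular part P₂ = K_a q H = 1366 at H/2 = 3.800 ft.
ȳ = (P₁·2.533 + P₂·3.800)/(P₁+P₂) = 3.288 ft.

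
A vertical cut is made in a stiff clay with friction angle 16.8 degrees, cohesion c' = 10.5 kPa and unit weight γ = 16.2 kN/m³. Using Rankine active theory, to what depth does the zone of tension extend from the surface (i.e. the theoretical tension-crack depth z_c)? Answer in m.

K_a = tan²(45° − 16.8°/2) = 0.5516; √K_a = 0.7427.
The active pressure is zero where K_a γ z = 2c√K_a, so z_c = 2c/(γ√K_a) = 2×10.5/(16.2×0.7427) = 1.745 m.

1.75 m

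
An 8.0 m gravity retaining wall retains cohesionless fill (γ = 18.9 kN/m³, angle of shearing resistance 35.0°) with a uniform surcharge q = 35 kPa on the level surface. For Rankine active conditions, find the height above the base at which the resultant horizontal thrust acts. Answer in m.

K_a = 0.2710.
Triangular part P₁ = ½K_aγH² = 163.9 at H/3 = 2.667 m; rectangular part P₂ = K_a q H = 75.88 at H/2 = 4.000 m.
ȳ = (P₁·2.667 + P₂·4.000)/(P₁+P₂) = 3.089 m.

3.09 m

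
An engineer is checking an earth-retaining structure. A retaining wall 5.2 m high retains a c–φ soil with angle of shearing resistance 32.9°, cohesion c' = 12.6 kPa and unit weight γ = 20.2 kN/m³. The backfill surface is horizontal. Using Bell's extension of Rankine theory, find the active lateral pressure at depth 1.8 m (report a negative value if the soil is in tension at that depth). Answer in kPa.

-2.95 kPa

K_a = (1 − sin φ)/(1 + sin φ) = 0.2960.
σ_a = K_a γ z − 2c√K_a = 0.2960×20.2×1.8 − 2×12.6×0.5441 = -2.947 kPa.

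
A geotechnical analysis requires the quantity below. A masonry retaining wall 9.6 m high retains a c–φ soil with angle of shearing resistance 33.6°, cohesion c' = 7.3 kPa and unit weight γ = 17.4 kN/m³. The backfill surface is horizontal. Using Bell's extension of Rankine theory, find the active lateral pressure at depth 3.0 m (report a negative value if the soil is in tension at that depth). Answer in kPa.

7.18 kPa

K_a = (1 − sin φ)/(1 + sin φ) = 0.2875.
σ_a = K_a γ z − 2c√K_a = 0.2875×17.4×3.0 − 2×7.3×0.5362 = 7.179 kPa.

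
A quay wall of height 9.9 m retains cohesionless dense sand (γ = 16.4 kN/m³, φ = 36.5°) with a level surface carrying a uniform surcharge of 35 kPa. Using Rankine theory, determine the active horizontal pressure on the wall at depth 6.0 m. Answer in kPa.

33.9 kPa

K_a = (1 − sin φ)/(1 + sin φ) = 0.2541.
σ_v = γz + q = 16.4 × 6.0 + 35 = 133.4 kPa.
σ_h = K_a σ_v = 0.2541 × 133.4 = 33.89 kPa.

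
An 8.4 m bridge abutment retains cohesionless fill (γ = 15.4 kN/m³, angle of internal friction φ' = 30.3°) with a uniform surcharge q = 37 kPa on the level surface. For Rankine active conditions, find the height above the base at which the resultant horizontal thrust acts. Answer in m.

3.31 m

K_a = 0.3293.
Triangular part P₁ = ½K_aγH² = 178.9 at H/3 = 2.800 m; rectangular part P₂ = K_a q H = 102.4 at H/2 = 4.200 m.
ȳ = (P₁·2.800 + P₂·4.200)/(P₁+P₂) = 3.309 m.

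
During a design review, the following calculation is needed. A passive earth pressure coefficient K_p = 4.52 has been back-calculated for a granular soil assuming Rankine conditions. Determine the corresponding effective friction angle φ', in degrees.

K_p = (1+sin φ)/(1−sin φ) ⇒ sin φ = (K_p − 1)/(K_p + 1) = 0.6377.
φ = arcsin(0.6377) = 39.62°.

39.6°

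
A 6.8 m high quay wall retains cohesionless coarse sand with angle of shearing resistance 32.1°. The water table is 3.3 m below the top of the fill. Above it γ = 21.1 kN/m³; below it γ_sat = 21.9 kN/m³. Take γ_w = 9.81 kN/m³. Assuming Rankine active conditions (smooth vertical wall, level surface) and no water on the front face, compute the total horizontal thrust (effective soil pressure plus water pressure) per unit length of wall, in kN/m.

192 kN/m

K_a = tan²(45° − φ/2) = 0.3060.
γ' = 21.9 − 9.81 = 12.09 kN/m³. Depth below WT = 3.5 m.
σ'_h at WT = K_a γ d_w = 21.31 kPa; at base = 21.31 + K_a γ' × 3.5 = 34.25 kPa.
P₁ (0–3.3 m) = ½×21.31×3.3 = 35.16. P₂ (3.3–6.8 m) = ½(21.31+34.25)×3.5 = 97.23.
P_w = ½ γ_w h₂² = 0.5×9.81×3.5² = 60.09. Total = 35.16+97.23+60.09 = 192.5 kN/m.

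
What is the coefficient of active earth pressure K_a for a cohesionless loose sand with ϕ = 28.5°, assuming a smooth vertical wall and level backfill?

K_a = (1 − sin φ)/(1 + sin φ) = (1 − sin 28.5°)/(1 + sin 28.5°) = 0.3540.

0.354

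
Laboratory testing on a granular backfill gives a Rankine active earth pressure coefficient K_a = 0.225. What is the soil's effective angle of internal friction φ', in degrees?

39.2°

K_a = tan²(45° − φ/2) ⇒ 45° − φ/2 = arctan(√0.225) = 25.38°.
φ = 2(45° − 25.38°) = 39.25°.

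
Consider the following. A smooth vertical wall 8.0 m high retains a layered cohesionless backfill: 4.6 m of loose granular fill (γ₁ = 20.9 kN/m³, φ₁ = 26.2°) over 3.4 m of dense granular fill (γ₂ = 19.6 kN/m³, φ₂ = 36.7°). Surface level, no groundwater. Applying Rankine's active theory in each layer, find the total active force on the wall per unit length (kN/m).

197 kN/m

K_a1 = tan²(45°−26.2°/2) = 0.3874; K_a2 = tan²(45°−36.7°/2) = 0.2519.
Layer 1: σ at base = K_a1 γ₁ h₁ = 37.25 kPa; P₁ = ½×37.25×4.6 = 85.67.
Layer 2: σ_v at top = γ₁h₁ = 96.14; σ_h top = K_a2×96.14 = 24.21; σ_h base = K_a2×(96.14+19.6×3.4) = 41.00.
P₂ = ½(24.21+41.00)×3.4 = 110.9. Total P_a = 85.67+110.9 = 196.5 kN/m.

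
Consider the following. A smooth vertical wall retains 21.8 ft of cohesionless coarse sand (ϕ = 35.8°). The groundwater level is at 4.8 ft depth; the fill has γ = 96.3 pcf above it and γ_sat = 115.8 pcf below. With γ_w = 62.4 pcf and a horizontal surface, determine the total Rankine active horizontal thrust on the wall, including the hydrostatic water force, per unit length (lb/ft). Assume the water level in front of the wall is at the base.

13400 lb/ft

K_a = tan²(45° − φ/2) = 0.2619.
γ' = 115.8 − 62.4 = 53.40 pcf. Depth below WT = 17.0 ft.
σ'_h at WT = K_a γ d_w = 121.0 psf; at base = 121.0 + K_a γ' × 17.0 = 358.8 psf.
P₁ (0–4.8 ft) = ½×121.0×4.8 = 290.5. P₂ (4.8–21.8 ft) = ½(121.0+358.8)×17.0 = 4078.
P_w = ½ γ_w h₂² = 0.5×62.4×17.0² = 9017. Total = 290.5+4078+9017 = 13390 lb/ft.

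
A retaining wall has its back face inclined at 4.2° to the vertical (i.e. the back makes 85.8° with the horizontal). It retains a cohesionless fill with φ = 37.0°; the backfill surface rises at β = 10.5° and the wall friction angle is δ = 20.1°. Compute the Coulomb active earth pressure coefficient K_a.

0.289

K_a = sin²(α+φ) / [sin²α · sin(α−δ) · (1 + √{sin(φ+δ)sin(φ−β) / (sin(α−δ)sin(α+β))})²].
With α = 85.8°, φ = 37.0°, δ = 20.1°, β = 10.5°: K_a = 0.2887.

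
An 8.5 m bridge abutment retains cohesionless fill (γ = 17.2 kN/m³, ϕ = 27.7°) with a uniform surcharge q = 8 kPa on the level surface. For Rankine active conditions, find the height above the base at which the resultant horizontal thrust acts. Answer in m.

2.97 m

K_a = 0.3653.
Triangular part P₁ = ½K_aγH² = 227.0 at H/3 = 2.833 m; rectangular part P₂ = K_a q H = 24.84 at H/2 = 4.250 m.
ȳ = (P₁·2.833 + P₂·4.250)/(P₁+P₂) = 2.973 m.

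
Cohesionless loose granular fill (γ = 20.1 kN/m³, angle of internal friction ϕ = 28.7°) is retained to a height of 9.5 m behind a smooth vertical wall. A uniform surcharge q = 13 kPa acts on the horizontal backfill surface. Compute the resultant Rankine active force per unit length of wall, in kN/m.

K_a = tan²(45° − φ/2) = 0.3511.
Soil triangle: ½ K_a γ H² = 0.5×0.3511×20.1×9.5² = 318.5 kN/m.
Surcharge rectangle: K_a q H = 0.3511×13×9.5 = 43.37 kN/m.
Total = 318.5 + 43.37 = 361.9 kN/m.

362 kN/m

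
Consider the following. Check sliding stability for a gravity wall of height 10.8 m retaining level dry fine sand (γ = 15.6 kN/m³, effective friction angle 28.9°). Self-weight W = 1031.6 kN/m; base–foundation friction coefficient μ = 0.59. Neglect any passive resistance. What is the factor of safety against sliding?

1.92

K_a = tan²(45° − 28.9°/2) = 0.3484.
P_a = ½K_aγH² = 0.5×0.3484×15.6×10.8² = 316.9 kN/m, acting at H/3 = 3.600 m above the base.
FS_sliding = μW / P_a = 0.59×1031.6 / 316.9 = 1.920.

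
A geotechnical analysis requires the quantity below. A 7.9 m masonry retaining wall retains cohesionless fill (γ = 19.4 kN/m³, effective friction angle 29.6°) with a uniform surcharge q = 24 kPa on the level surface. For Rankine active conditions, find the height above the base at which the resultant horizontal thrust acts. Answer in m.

K_a = 0.3387.
Triangular part P₁ = ½K_aγH² = 205.1 at H/3 = 2.633 m; rectangular part P₂ = K_a q H = 64.23 at H/2 = 3.950 m.
ȳ = (P₁·2.633 + P₂·3.950)/(P₁+P₂) = 2.947 m.

2.95 m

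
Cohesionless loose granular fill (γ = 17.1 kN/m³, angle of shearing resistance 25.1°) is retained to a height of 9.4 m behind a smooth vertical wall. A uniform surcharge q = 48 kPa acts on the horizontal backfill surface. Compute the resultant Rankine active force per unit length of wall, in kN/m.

K_a = tan²(45° − φ/2) = 0.4043.
Soil triangle: ½ K_a γ H² = 0.5×0.4043×17.1×9.4² = 305.4 kN/m.
Surcharge rectangle: K_a q H = 0.4043×48×9.4 = 182.4 kN/m.
Total = 305.4 + 182.4 = 487.9 kN/m.

488 kN/m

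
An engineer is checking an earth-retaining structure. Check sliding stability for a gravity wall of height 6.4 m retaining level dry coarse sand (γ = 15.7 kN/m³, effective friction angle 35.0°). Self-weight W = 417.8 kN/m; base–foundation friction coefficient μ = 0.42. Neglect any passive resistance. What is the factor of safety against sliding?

K_a = tan²(45° − 35.0°/2) = 0.2710.
P_a = ½K_aγH² = 0.5×0.2710×15.7×6.4² = 87.13 kN/m, acting at H/3 = 2.133 m above the base.
FS_sliding = μW / P_a = 0.42×417.8 / 87.13 = 2.014.

2.01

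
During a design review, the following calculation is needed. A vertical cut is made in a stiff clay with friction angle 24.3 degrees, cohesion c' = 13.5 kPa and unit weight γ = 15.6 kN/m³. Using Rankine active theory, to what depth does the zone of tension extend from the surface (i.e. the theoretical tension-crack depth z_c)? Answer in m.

K_a = tan²(45° − 24.3°/2) = 0.4169; √K_a = 0.6457.
The active pressure is zero where K_a γ z = 2c√K_a, so z_c = 2c/(γ√K_a) = 2×13.5/(15.6×0.6457) = 2.680 m.

2.68 m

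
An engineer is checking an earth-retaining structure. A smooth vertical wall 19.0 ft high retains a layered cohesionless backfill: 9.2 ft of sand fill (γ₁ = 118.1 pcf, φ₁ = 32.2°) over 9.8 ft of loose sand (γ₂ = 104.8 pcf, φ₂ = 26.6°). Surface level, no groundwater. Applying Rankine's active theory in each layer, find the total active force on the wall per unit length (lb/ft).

K_a1 = tan²(45°−32.2°/2) = 0.3047; K_a2 = tan²(45°−26.6°/2) = 0.3814.
Layer 1: σ at base = K_a1 γ₁ h₁ = 331.1 psf; P₁ = ½×331.1×9.2 = 1523.
Layer 2: σ_v at top = γ₁h₁ = 1087; σ_h top = K_a2×1087 = 414.4; σ_h base = K_a2×(1087+104.8×9.8) = 806.2.
P₂ = ½(414.4+806.2)×9.8 = 5981. Total P_a = 1523+5981 = 7504 lb/ft.

7500 lb/ft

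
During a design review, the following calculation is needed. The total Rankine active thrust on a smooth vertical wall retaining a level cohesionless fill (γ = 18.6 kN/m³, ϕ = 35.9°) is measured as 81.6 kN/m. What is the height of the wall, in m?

5.80 m

K_a = 0.2607. P_a = ½ K_a γ H² ⇒ H = √(2P_a/(K_a γ)).
H = √(2×81.6/(0.2607×18.6)) = 5.801 m.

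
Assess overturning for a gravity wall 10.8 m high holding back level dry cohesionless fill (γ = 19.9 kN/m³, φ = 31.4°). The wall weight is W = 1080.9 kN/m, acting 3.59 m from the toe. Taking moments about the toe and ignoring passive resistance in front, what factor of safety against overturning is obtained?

K_a = tan²(45° − 31.4°/2) = 0.3149.
P_a = ½K_aγH² = 0.5×0.3149×19.9×10.8² = 365.5 kN/m, acting at H/3 = 3.600 m above the base.
Overturning moment M_o = P_a × H/3 = 365.5 × 3.600 = 1316.
Resisting moment M_r = W × 3.59 = 1080.9 × 3.59 = 3880.
FS_overturning = M_r/M_o = 3880/1316 = 2.949.

2.95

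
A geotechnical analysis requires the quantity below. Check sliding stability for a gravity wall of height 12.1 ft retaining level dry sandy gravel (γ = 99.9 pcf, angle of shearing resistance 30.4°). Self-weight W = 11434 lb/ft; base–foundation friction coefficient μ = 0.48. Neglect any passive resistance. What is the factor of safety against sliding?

2.29

K_a = tan²(45° − 30.4°/2) = 0.3280.
P_a = ½K_aγH² = 0.5×0.3280×99.9×12.1² = 2399 lb/ft, acting at H/3 = 4.033 ft above the base.
FS_sliding = μW / P_a = 0.48×11434 / 2399 = 2.288.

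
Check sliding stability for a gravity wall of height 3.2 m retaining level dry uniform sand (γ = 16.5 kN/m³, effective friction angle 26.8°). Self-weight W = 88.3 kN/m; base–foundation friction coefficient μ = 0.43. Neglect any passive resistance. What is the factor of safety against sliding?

K_a = tan²(45° − 26.8°/2) = 0.3785.
P_a = ½K_aγH² = 0.5×0.3785×16.5×3.2² = 31.97 kN/m, acting at H/3 = 1.067 m above the base.
FS_sliding = μW / P_a = 0.43×88.3 / 31.97 = 1.188.

1.19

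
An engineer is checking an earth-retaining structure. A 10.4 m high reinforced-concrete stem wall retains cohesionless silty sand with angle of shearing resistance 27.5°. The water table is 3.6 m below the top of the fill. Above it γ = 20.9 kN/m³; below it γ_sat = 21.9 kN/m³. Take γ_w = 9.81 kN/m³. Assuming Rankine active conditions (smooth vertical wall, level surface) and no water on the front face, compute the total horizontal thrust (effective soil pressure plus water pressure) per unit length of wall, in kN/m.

568 kN/m

K_a = tan²(45° − φ/2) = 0.3682.
γ' = 21.9 − 9.81 = 12.09 kN/m³. Depth below WT = 6.8 m.
σ'_h at WT = K_a γ d_w = 27.71 kPa; at base = 27.71 + K_a γ' × 6.8 = 57.98 kPa.
P₁ (0–3.6 m) = ½×27.71×3.6 = 49.87. P₂ (3.6–10.4 m) = ½(27.71+57.98)×6.8 = 291.3.
P_w = ½ γ_w h₂² = 0.5×9.81×6.8² = 226.8. Total = 49.87+291.3+226.8 = 568.0 kN/m.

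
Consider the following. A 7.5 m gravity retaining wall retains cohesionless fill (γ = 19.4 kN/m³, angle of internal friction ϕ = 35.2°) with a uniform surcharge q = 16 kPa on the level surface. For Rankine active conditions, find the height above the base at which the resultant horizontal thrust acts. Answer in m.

K_a = 0.2687.
Triangular part P₁ = ½K_aγH² = 146.6 at H/3 = 2.500 m; rectangular part P₂ = K_a q H = 32.24 at H/2 = 3.750 m.
ȳ = (P₁·2.500 + P₂·3.750)/(P₁+P₂) = 2.725 m.

2.73 m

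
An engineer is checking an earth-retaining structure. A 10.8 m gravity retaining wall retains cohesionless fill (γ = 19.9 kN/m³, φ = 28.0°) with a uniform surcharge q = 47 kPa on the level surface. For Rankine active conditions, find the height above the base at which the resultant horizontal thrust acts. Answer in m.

4.15 m

K_a = 0.3610.
Triangular part P₁ = ½K_aγH² = 419.0 at H/3 = 3.600 m; rectangular part P₂ = K_a q H = 183.3 at H/2 = 5.400 m.
ȳ = (P₁·3.600 + P₂·5.400)/(P₁+P₂) = 4.148 m.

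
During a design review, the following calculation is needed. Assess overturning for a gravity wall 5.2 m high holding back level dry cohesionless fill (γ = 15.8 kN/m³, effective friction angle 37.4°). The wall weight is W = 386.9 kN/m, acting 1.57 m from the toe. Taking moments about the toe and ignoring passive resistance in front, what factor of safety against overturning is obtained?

6.72

K_a = tan²(45° − 37.4°/2) = 0.2443.
P_a = ½K_aγH² = 0.5×0.2443×15.8×5.2² = 52.18 kN/m, acting at H/3 = 1.733 m above the base.
Overturning moment M_o = P_a × H/3 = 52.18 × 1.733 = 90.44.
Resisting moment M_r = W × 1.57 = 386.9 × 1.57 = 607.4.
FS_overturning = M_r/M_o = 607.4/90.44 = 6.716.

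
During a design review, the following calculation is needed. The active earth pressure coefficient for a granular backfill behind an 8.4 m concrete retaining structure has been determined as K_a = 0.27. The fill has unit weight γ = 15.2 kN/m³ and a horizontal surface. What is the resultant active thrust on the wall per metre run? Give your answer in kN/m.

P = ½ K_a γ H² = 0.5 × 0.27 × 15.2 × 8.4² = 144.8 kN/m.

145 kN/m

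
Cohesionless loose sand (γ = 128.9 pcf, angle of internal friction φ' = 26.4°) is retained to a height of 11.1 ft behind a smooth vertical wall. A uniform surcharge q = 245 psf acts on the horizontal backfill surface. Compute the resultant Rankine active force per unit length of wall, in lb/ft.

4100 lb/ft

K_a = tan²(45° − φ/2) = 0.3844.
Soil triangle: ½ K_a γ H² = 0.5×0.3844×128.9×11.1² = 3053 lb/ft.
Surcharge rectangle: K_a q H = 0.3844×245×11.1 = 1045 lb/ft.
Total = 3053 + 1045 = 4098 lb/ft.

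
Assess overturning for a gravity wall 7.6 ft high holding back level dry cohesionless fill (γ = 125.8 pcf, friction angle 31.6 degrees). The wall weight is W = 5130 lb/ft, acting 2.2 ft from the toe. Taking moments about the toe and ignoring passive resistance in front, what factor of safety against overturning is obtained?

3.93

K_a = tan²(45° − 31.6°/2) = 0.3123.
P_a = ½K_aγH² = 0.5×0.3123×125.8×7.6² = 1135 lb/ft, acting at H/3 = 2.533 ft above the base.
Overturning moment M_o = P_a × H/3 = 1135 × 2.533 = 2875.
Resisting moment M_r = W × 2.2 = 5130 × 2.2 = 11290.
FS_overturning = M_r/M_o = 11290/2875 = 3.926.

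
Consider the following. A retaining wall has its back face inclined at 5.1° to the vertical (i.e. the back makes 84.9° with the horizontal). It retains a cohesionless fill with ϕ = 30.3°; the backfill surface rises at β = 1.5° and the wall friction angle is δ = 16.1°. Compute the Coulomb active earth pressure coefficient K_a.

K_a = sin²(α+φ) / [sin²α · sin(α−δ) · (1 + √{sin(φ+δ)sin(φ−β) / (sin(α−δ)sin(α+β))})²].
With α = 84.9°, φ = 30.3°, δ = 16.1°, β = 1.5°: K_a = 0.3405.

0.340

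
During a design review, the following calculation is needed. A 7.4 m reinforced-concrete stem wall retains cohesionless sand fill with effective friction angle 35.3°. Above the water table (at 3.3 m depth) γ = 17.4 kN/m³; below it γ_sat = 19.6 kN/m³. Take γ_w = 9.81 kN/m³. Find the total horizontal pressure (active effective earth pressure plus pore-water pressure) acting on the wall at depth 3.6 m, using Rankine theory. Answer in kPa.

K_a = (1 − sin φ)/(1 + sin φ) = 0.2675.
γ' = 19.6 − 9.81 = 9.790 kN/m³.
Effective vertical stress at 3.6 m: σ'_v = 17.4×3.3 + 9.790×0.300 = 60.36 kPa.
σ'_h = K_a σ'_v = 0.2675 × 60.36 = 16.15 kPa; u = γ_w × 0.300 = 2.943 kPa.
Total σ_h = 16.15 + 2.943 = 19.09 kPa.

19.1 kPa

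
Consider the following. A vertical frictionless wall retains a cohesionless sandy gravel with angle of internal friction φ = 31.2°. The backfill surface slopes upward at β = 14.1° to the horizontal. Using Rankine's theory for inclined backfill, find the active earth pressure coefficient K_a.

0.348

K_a = cos β · (cos β − √(cos²β − cos²φ)) / (cos β + √(cos²β − cos²φ)).
cos β = 0.9699, cos φ = 0.8554, √(cos²β − cos²φ) = 0.4572.
K_a = 0.9699 × (0.9699 − 0.4572)/(0.9699 + 0.4572) = 0.3485.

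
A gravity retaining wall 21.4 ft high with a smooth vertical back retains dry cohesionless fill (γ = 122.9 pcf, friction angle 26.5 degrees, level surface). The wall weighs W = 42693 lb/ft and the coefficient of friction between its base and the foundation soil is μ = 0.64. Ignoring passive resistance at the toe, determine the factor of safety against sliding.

K_a = tan²(45° − 26.5°/2) = 0.3829.
P_a = ½K_aγH² = 0.5×0.3829×122.9×21.4² = 10780 lb/ft, acting at H/3 = 7.133 ft above the base.
FS_sliding = μW / P_a = 0.64×42693 / 10780 = 2.535.

2.54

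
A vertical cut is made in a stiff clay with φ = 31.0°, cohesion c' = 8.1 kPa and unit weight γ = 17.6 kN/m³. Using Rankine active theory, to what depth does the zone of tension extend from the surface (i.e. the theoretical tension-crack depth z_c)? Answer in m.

1.63 m

K_a = tan²(45° − 31.0°/2) = 0.3201; √K_a = 0.5658.
The active pressure is zero where K_a γ z = 2c√K_a, so z_c = 2c/(γ√K_a) = 2×8.1/(17.6×0.5658) = 1.627 m.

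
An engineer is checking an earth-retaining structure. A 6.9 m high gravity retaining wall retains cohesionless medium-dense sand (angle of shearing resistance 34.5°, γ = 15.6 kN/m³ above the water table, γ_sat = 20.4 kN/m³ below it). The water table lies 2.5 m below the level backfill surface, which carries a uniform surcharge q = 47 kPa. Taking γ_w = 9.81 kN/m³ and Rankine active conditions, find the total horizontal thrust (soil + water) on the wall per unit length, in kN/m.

274 kN/m

K_a = tan²(45° − φ/2) = 0.2768.
γ' = 20.4 − 9.81 = 10.59 kN/m³. h₂ = H − d_w = 4.4 m.
σ'_h: at surface K_a·q = 13.01; at WT K_a(q+γd_w) = 23.81; at base K_a(q+γd_w+γ'h₂) = 36.70 kPa.
P₁ = ½(13.01+23.81)×2.5 = 46.02; P₂ = ½(23.81+36.70)×4.4 = 133.1; P_w = ½γ_w h₂² = 94.96.
Total = 46.02+133.1+94.96 = 274.1 kN/m.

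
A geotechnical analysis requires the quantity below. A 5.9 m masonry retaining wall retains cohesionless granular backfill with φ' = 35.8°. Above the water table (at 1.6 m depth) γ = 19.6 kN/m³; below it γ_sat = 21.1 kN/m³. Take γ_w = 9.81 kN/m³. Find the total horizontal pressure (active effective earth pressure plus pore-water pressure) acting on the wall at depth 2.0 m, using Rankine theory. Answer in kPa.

K_a = (1 − sin φ)/(1 + sin φ) = 0.2619.
γ' = 21.1 − 9.81 = 11.29 kN/m³.
Effective vertical stress at 2.0 m: σ'_v = 19.6×1.6 + 11.29×0.400 = 35.88 kPa.
σ'_h = K_a σ'_v = 0.2619 × 35.88 = 9.395 kPa; u = γ_w × 0.400 = 3.924 kPa.
Total σ_h = 9.395 + 3.924 = 13.32 kPa.

13.3 kPa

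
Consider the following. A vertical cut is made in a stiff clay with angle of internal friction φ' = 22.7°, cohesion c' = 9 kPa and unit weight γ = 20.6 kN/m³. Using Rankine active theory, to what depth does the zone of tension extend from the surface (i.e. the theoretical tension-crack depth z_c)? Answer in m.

K_a = tan²(45° − 22.7°/2) = 0.4431; √K_a = 0.6657.
The active pressure is zero where K_a γ z = 2c√K_a, so z_c = 2c/(γ√K_a) = 2×9/(20.6×0.6657) = 1.313 m.

1.31 m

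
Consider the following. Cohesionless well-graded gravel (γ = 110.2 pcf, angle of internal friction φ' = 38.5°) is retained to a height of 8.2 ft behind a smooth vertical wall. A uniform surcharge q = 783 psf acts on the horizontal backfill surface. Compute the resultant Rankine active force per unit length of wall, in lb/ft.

K_a = tan²(45° − φ/2) = 0.2327.
Soil triangle: ½ K_a γ H² = 0.5×0.2327×110.2×8.2² = 862.0 lb/ft.
Surcharge rectangle: K_a q H = 0.2327×783×8.2 = 1494 lb/ft.
Total = 862.0 + 1494 = 2356 lb/ft.

2360 lb/ft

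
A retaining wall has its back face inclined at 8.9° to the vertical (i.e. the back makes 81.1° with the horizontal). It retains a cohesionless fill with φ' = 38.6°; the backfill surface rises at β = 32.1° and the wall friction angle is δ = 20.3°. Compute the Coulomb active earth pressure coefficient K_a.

K_a = sin²(α+φ) / [sin²α · sin(α−δ) · (1 + √{sin(φ+δ)sin(φ−β) / (sin(α−δ)sin(α+β))})²].
With α = 81.1°, φ = 38.6°, δ = 20.3°, β = 32.1°: K_a = 0.4876.

0.488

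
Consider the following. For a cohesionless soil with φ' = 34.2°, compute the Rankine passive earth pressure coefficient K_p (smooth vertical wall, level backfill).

K_p = (1 + sin φ)/(1 − sin φ) = tan²(45° + 34.2°/2) = 3.567.

3.57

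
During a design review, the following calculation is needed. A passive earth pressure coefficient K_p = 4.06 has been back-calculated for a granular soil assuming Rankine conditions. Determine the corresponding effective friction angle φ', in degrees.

37.2°

K_p = (1+sin φ)/(1−sin φ) ⇒ sin φ = (K_p − 1)/(K_p + 1) = 0.6047.
φ = arcsin(0.6047) = 37.21°.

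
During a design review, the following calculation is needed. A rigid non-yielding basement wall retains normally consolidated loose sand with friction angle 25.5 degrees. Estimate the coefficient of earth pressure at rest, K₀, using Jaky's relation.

K₀ = 1 − sin φ' = 1 − sin 25.5° = 0.5695.

0.569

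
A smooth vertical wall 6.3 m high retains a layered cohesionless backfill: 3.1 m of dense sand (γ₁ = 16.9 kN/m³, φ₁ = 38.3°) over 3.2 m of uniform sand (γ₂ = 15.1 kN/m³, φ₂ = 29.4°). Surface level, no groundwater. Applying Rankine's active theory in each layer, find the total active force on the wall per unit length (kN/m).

103 kN/m

K_a1 = tan²(45°−38.3°/2) = 0.2347; K_a2 = tan²(45°−29.4°/2) = 0.3415.
Layer 1: σ at base = K_a1 γ₁ h₁ = 12.30 kPa; P₁ = ½×12.30×3.1 = 19.06.
Layer 2: σ_v at top = γ₁h₁ = 52.39; σ_h top = K_a2×52.39 = 17.89; σ_h base = K_a2×(52.39+15.1×3.2) = 34.39.
P₂ = ½(17.89+34.39)×3.2 = 83.65. Total P_a = 19.06+83.65 = 102.7 kN/m.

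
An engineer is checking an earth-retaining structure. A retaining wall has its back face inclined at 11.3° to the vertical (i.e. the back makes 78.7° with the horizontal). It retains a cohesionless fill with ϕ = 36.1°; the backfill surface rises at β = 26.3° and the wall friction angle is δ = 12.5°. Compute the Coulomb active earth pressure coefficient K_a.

K_a = sin²(α+φ) / [sin²α · sin(α−δ) · (1 + √{sin(φ+δ)sin(φ−β) / (sin(α−δ)sin(α+β))})²].
With α = 78.7°, φ = 36.1°, δ = 12.5°, β = 26.3°: K_a = 0.4918.

0.492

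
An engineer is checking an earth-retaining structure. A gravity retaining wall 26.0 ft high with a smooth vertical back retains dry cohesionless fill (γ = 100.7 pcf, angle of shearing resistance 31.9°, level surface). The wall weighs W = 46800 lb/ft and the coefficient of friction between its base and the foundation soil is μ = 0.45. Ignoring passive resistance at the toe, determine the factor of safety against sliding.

2.01

K_a = tan²(45° − 31.9°/2) = 0.3085.
P_a = ½K_aγH² = 0.5×0.3085×100.7×26.0² = 10500 lb/ft, acting at H/3 = 8.667 ft above the base.
FS_sliding = μW / P_a = 0.45×46800 / 10500 = 2.005.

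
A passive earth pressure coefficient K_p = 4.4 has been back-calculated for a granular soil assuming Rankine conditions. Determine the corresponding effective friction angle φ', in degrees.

K_p = (1+sin φ)/(1−sin φ) ⇒ sin φ = (K_p − 1)/(K_p + 1) = 0.6296.
φ = arcsin(0.6296) = 39.02°.

39.0°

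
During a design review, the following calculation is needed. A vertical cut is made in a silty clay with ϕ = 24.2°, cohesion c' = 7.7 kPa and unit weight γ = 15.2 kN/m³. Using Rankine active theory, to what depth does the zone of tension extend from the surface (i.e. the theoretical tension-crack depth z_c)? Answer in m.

K_a = tan²(45° − 24.2°/2) = 0.4185; √K_a = 0.6469.
The active pressure is zero where K_a γ z = 2c√K_a, so z_c = 2c/(γ√K_a) = 2×7.7/(15.2×0.6469) = 1.566 m.

1.57 m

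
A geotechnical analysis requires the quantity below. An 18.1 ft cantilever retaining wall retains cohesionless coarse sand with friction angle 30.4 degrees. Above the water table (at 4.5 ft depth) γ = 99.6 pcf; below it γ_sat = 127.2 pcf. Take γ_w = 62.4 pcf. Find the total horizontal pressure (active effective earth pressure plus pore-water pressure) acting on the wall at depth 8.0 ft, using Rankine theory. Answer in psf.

440 psf

K_a = (1 − sin φ)/(1 + sin φ) = 0.3280.
γ' = 127.2 − 62.4 = 64.80 pcf.
Effective vertical stress at 8.0 ft: σ'_v = 99.6×4.5 + 64.80×3.50 = 675.0 psf.
σ'_h = K_a σ'_v = 0.3280 × 675.0 = 221.4 psf; u = γ_w × 3.50 = 218.4 psf.
Total σ_h = 221.4 + 218.4 = 439.8 psf.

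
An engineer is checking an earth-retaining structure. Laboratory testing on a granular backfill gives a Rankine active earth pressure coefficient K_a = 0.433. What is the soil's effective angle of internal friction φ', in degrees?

K_a = tan²(45° − φ/2) ⇒ 45° − φ/2 = arctan(√0.433) = 33.35°.
φ = 2(45° − 33.35°) = 23.31°.

23.3°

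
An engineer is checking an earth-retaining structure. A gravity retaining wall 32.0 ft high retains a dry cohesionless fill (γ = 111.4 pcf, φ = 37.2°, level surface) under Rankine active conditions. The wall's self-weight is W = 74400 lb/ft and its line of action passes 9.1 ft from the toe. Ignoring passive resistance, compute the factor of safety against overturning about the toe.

4.52

K_a = tan²(45° − 37.2°/2) = 0.2464.
P_a = ½K_aγH² = 0.5×0.2464×111.4×32.0² = 14050 lb/ft, acting at H/3 = 10.67 ft above the base.
Overturning moment M_o = P_a × H/3 = 14050 × 10.67 = 149900.
Resisting moment M_r = W × 9.1 = 74400 × 9.1 = 677000.
FS_overturning = M_r/M_o = 677000/149900 = 4.516.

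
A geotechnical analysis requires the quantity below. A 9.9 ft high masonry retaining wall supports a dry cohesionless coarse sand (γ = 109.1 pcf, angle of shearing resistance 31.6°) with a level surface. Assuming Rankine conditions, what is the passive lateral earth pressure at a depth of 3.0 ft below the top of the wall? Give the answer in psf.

K_p = (1 + sin φ)/(1 − sin φ) = 3.202.
σ_h = K_p γ z = 3.202 × 109.1 × 3.0 = 1048 psf.

1050 psf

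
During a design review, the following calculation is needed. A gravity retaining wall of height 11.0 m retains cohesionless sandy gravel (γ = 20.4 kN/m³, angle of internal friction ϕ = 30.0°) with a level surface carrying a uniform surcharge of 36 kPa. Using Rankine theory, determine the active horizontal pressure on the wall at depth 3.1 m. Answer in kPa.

K_a = (1 − sin φ)/(1 + sin φ) = 0.3333.
σ_v = γz + q = 20.4 × 3.1 + 36 = 99.24 kPa.
σ_h = K_a σ_v = 0.3333 × 99.24 = 33.08 kPa.

33.1 kPa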